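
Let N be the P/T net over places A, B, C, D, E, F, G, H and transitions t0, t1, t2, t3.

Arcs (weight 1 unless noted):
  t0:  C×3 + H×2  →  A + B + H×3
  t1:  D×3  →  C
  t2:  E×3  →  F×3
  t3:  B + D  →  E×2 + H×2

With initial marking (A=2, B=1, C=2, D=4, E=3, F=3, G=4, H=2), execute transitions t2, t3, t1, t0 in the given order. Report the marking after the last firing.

step 1: fire t2:  (A=2, B=1, C=2, D=4, E=3, F=3, G=4, H=2) → (A=2, B=1, C=2, D=4, E=0, F=6, G=4, H=2)
step 2: fire t3:  (A=2, B=1, C=2, D=4, E=0, F=6, G=4, H=2) → (A=2, B=0, C=2, D=3, E=2, F=6, G=4, H=4)
step 3: fire t1:  (A=2, B=0, C=2, D=3, E=2, F=6, G=4, H=4) → (A=2, B=0, C=3, D=0, E=2, F=6, G=4, H=4)
step 4: fire t0:  (A=2, B=0, C=3, D=0, E=2, F=6, G=4, H=4) → (A=3, B=1, C=0, D=0, E=2, F=6, G=4, H=5)

(A=3, B=1, C=0, D=0, E=2, F=6, G=4, H=5)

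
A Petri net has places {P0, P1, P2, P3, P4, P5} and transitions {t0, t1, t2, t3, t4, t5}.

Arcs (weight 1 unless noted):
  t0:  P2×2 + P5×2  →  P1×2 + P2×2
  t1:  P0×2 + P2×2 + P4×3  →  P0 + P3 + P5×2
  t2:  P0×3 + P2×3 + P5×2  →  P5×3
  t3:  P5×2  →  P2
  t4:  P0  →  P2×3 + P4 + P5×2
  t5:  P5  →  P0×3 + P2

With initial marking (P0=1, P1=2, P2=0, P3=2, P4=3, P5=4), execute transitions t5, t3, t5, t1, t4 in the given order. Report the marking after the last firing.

(P0=5, P1=2, P2=4, P3=3, P4=1, P5=4)

step 1: fire t5:  (P0=1, P1=2, P2=0, P3=2, P4=3, P5=4) → (P0=4, P1=2, P2=1, P3=2, P4=3, P5=3)
step 2: fire t3:  (P0=4, P1=2, P2=1, P3=2, P4=3, P5=3) → (P0=4, P1=2, P2=2, P3=2, P4=3, P5=1)
step 3: fire t5:  (P0=4, P1=2, P2=2, P3=2, P4=3, P5=1) → (P0=7, P1=2, P2=3, P3=2, P4=3, P5=0)
step 4: fire t1:  (P0=7, P1=2, P2=3, P3=2, P4=3, P5=0) → (P0=6, P1=2, P2=1, P3=3, P4=0, P5=2)
step 5: fire t4:  (P0=6, P1=2, P2=1, P3=3, P4=0, P5=2) → (P0=5, P1=2, P2=4, P3=3, P4=1, P5=4)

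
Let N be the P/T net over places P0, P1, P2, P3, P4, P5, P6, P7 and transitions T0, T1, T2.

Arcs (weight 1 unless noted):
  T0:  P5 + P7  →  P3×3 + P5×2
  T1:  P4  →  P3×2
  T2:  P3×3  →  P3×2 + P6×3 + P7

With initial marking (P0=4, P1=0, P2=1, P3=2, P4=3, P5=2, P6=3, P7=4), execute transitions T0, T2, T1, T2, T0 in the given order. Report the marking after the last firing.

step 1: fire T0:  (P0=4, P1=0, P2=1, P3=2, P4=3, P5=2, P6=3, P7=4) → (P0=4, P1=0, P2=1, P3=5, P4=3, P5=3, P6=3, P7=3)
step 2: fire T2:  (P0=4, P1=0, P2=1, P3=5, P4=3, P5=3, P6=3, P7=3) → (P0=4, P1=0, P2=1, P3=4, P4=3, P5=3, P6=6, P7=4)
step 3: fire T1:  (P0=4, P1=0, P2=1, P3=4, P4=3, P5=3, P6=6, P7=4) → (P0=4, P1=0, P2=1, P3=6, P4=2, P5=3, P6=6, P7=4)
step 4: fire T2:  (P0=4, P1=0, P2=1, P3=6, P4=2, P5=3, P6=6, P7=4) → (P0=4, P1=0, P2=1, P3=5, P4=2, P5=3, P6=9, P7=5)
step 5: fire T0:  (P0=4, P1=0, P2=1, P3=5, P4=2, P5=3, P6=9, P7=5) → (P0=4, P1=0, P2=1, P3=8, P4=2, P5=4, P6=9, P7=4)

(P0=4, P1=0, P2=1, P3=8, P4=2, P5=4, P6=9, P7=4)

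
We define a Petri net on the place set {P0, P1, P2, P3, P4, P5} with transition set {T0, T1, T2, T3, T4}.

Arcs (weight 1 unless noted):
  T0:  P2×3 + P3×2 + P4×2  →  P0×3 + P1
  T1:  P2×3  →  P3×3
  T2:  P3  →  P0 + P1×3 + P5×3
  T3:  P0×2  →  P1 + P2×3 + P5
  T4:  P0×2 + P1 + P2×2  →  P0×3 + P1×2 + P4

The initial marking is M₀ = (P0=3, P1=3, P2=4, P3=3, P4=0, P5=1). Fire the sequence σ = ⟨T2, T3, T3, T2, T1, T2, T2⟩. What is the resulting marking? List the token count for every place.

(P0=3, P1=17, P2=7, P3=2, P4=0, P5=15)

step 1: fire T2:  (P0=3, P1=3, P2=4, P3=3, P4=0, P5=1) → (P0=4, P1=6, P2=4, P3=2, P4=0, P5=4)
step 2: fire T3:  (P0=4, P1=6, P2=4, P3=2, P4=0, P5=4) → (P0=2, P1=7, P2=7, P3=2, P4=0, P5=5)
step 3: fire T3:  (P0=2, P1=7, P2=7, P3=2, P4=0, P5=5) → (P0=0, P1=8, P2=10, P3=2, P4=0, P5=6)
step 4: fire T2:  (P0=0, P1=8, P2=10, P3=2, P4=0, P5=6) → (P0=1, P1=11, P2=10, P3=1, P4=0, P5=9)
step 5: fire T1:  (P0=1, P1=11, P2=10, P3=1, P4=0, P5=9) → (P0=1, P1=11, P2=7, P3=4, P4=0, P5=9)
step 6: fire T2:  (P0=1, P1=11, P2=7, P3=4, P4=0, P5=9) → (P0=2, P1=14, P2=7, P3=3, P4=0, P5=12)
step 7: fire T2:  (P0=2, P1=14, P2=7, P3=3, P4=0, P5=12) → (P0=3, P1=17, P2=7, P3=2, P4=0, P5=15)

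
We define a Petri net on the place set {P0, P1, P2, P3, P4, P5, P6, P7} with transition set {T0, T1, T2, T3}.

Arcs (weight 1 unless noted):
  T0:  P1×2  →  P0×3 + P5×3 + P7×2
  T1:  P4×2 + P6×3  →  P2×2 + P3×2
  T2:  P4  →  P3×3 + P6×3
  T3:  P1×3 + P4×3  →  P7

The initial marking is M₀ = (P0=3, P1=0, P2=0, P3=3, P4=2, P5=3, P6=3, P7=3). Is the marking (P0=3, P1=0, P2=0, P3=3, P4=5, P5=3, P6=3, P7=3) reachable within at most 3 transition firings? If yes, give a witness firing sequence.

NO — not reachable within 3 firings

depth 0: 1 marking
depth 1: 3 markings reached so far
depth 2: 4 markings reached so far
depth 3: 4 markings reached so far
(frontier empty at depth 3; search complete)
target is not among the 4 markings reachable within 3 steps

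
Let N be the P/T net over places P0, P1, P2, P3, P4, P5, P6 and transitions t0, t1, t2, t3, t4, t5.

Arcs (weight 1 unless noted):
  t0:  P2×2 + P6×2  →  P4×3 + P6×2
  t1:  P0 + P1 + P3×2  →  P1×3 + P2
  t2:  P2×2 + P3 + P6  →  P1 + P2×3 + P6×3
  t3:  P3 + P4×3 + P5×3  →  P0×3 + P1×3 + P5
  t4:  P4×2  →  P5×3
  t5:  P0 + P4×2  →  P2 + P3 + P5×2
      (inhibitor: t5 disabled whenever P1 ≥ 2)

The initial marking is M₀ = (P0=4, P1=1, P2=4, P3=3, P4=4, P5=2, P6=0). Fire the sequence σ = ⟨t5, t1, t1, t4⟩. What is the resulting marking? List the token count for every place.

(P0=1, P1=5, P2=7, P3=0, P4=0, P5=7, P6=0)

step 1: fire t5:  (P0=4, P1=1, P2=4, P3=3, P4=4, P5=2, P6=0) → (P0=3, P1=1, P2=5, P3=4, P4=2, P5=4, P6=0)
step 2: fire t1:  (P0=3, P1=1, P2=5, P3=4, P4=2, P5=4, P6=0) → (P0=2, P1=3, P2=6, P3=2, P4=2, P5=4, P6=0)
step 3: fire t1:  (P0=2, P1=3, P2=6, P3=2, P4=2, P5=4, P6=0) → (P0=1, P1=5, P2=7, P3=0, P4=2, P5=4, P6=0)
step 4: fire t4:  (P0=1, P1=5, P2=7, P3=0, P4=2, P5=4, P6=0) → (P0=1, P1=5, P2=7, P3=0, P4=0, P5=7, P6=0)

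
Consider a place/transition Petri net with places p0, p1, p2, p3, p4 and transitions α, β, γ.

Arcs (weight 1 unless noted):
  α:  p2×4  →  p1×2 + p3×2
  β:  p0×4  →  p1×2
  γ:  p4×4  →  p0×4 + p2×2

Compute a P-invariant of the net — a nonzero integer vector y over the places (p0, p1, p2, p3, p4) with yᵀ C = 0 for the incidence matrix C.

Incidence matrix C (rows=places, cols=transitions):
        α    β    γ
   p0   0   -4    4
   p1   2    2    0
   p2  -4    0    2
   p3   2    0    0
   p4   0    0   -4

Candidate y = [1, 2, -2, -6, 0]; check y·C column-wise:
  col α: 1·0 + 2·2 + -2·-4 + -6·2 = 0
  col β: 1·-4 + 2·2 + -2·0 + -6·0 = 0
  col γ: 1·4 + 2·0 + -2·2 + -6·0 + 0·-4 = 0

y = (p0:1, p1:2, p2:-2, p3:-6, p4:0)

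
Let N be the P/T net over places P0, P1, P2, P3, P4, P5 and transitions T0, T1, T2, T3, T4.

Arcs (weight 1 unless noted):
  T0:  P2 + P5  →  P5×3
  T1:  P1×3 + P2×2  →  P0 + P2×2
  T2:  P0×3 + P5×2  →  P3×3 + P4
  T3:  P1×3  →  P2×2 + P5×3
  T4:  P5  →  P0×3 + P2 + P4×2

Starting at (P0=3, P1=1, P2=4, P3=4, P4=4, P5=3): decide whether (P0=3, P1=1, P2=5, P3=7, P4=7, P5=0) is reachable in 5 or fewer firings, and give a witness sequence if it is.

step 1: fire T2:  (P0=3, P1=1, P2=4, P3=4, P4=4, P5=3) → (P0=0, P1=1, P2=4, P3=7, P4=5, P5=1)
step 2: fire T4:  (P0=0, P1=1, P2=4, P3=7, P4=5, P5=1) → (P0=3, P1=1, P2=5, P3=7, P4=7, P5=0)

YES — reachable via ⟨T2, T4⟩ (2 firings)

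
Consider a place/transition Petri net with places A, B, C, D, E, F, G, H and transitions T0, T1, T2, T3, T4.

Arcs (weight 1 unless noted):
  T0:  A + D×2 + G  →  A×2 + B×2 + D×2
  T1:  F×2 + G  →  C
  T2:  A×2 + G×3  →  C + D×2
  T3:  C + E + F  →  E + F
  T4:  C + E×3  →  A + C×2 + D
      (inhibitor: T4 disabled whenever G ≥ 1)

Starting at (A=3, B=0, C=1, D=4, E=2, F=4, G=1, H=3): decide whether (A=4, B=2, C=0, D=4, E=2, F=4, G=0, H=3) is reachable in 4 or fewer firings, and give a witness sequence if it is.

YES — reachable via ⟨T0, T3⟩ (2 firings)

step 1: fire T0:  (A=3, B=0, C=1, D=4, E=2, F=4, G=1, H=3) → (A=4, B=2, C=1, D=4, E=2, F=4, G=0, H=3)
step 2: fire T3:  (A=4, B=2, C=1, D=4, E=2, F=4, G=0, H=3) → (A=4, B=2, C=0, D=4, E=2, F=4, G=0, H=3)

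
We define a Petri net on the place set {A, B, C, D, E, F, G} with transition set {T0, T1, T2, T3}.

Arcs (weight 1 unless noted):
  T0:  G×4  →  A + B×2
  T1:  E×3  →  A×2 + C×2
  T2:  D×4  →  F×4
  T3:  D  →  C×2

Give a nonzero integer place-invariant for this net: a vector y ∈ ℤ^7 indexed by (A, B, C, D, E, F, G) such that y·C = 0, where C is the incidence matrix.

Incidence matrix C (rows=places, cols=transitions):
       T0   T1   T2   T3
    A   1    2    0    0
    B   2    0    0    0
    C   0    2    0    2
    D   0    0   -4   -1
    E   0   -3    0    0
    F   0    0    4    0
    G  -4    0    0    0

Candidate y = [6, -3, 0, 0, 4, 0, 0]; check y·C column-wise:
  col T0: 6·1 + -3·2 + 4·0 + 0·-4 = 0
  col T1: 6·2 + -3·0 + 0·2 + 4·-3 = 0
  col T2: 6·0 + -3·0 + 0·-4 + 4·0 + 0·4 = 0
  col T3: 6·0 + -3·0 + 0·2 + 0·-1 + 4·0 = 0

y = (A:6, B:-3, C:0, D:0, E:4, F:0, G:0)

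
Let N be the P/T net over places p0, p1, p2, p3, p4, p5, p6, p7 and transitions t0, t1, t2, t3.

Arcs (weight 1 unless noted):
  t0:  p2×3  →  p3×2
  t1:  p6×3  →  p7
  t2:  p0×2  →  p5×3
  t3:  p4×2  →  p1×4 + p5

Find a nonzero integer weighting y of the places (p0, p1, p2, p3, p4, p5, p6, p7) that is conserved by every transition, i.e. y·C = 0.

Incidence matrix C (rows=places, cols=transitions):
       t0   t1   t2   t3
   p0   0    0   -2    0
   p1   0    0    0    4
   p2  -3    0    0    0
   p3   2    0    0    0
   p4   0    0    0   -2
   p5   0    0    3    1
   p6   0   -3    0    0
   p7   0    1    0    0

Candidate y = [0, 0, 2, 3, 0, 0, 0, 0]; check y·C column-wise:
  col t0: 2·-3 + 3·2 = 0
  col t1: 2·0 + 3·0 + 0·-3 + 0·1 = 0
  col t2: 0·-2 + 2·0 + 3·0 + 0·3 = 0
  col t3: 0·4 + 2·0 + 3·0 + 0·-2 + 0·1 = 0

y = (p0:0, p1:0, p2:2, p3:3, p4:0, p5:0, p6:0, p7:0)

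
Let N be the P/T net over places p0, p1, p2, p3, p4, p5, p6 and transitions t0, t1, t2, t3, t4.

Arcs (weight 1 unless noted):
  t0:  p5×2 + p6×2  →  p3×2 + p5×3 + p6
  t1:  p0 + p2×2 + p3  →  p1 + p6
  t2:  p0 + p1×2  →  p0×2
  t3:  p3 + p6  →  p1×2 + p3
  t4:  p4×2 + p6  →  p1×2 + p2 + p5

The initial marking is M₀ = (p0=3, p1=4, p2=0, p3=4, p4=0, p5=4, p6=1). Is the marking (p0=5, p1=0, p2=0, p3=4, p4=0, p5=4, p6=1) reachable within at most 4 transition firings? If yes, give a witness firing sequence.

YES — reachable via ⟨t2, t2⟩ (2 firings)

step 1: fire t2:  (p0=3, p1=4, p2=0, p3=4, p4=0, p5=4, p6=1) → (p0=4, p1=2, p2=0, p3=4, p4=0, p5=4, p6=1)
step 2: fire t2:  (p0=4, p1=2, p2=0, p3=4, p4=0, p5=4, p6=1) → (p0=5, p1=0, p2=0, p3=4, p4=0, p5=4, p6=1)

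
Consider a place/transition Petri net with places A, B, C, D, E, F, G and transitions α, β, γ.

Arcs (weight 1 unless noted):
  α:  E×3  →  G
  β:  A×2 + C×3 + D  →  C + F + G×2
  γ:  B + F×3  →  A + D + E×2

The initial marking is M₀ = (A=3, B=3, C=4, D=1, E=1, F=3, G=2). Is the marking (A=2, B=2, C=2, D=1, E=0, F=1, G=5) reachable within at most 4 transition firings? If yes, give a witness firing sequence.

step 1: fire β:  (A=3, B=3, C=4, D=1, E=1, F=3, G=2) → (A=1, B=3, C=2, D=0, E=1, F=4, G=4)
step 2: fire γ:  (A=1, B=3, C=2, D=0, E=1, F=4, G=4) → (A=2, B=2, C=2, D=1, E=3, F=1, G=4)
step 3: fire α:  (A=2, B=2, C=2, D=1, E=3, F=1, G=4) → (A=2, B=2, C=2, D=1, E=0, F=1, G=5)

YES — reachable via ⟨β, γ, α⟩ (3 firings)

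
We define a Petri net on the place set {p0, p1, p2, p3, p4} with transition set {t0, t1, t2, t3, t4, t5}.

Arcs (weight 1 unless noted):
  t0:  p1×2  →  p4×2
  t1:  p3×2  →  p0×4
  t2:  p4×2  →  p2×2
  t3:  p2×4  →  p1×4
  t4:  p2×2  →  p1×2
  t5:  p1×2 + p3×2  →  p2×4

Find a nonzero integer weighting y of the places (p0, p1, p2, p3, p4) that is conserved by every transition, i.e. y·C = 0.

Incidence matrix C (rows=places, cols=transitions):
       t0   t1   t2   t3   t4   t5
   p0   0    4    0    0    0    0
   p1  -2    0    0    4    2   -2
   p2   0    0    2   -4   -2    4
   p3   0   -2    0    0    0   -2
   p4   2    0   -2    0    0    0

Candidate y = [1, 2, 2, 2, 2]; check y·C column-wise:
  col t0: 1·0 + 2·-2 + 2·0 + 2·0 + 2·2 = 0
  col t1: 1·4 + 2·0 + 2·0 + 2·-2 + 2·0 = 0
  col t2: 1·0 + 2·0 + 2·2 + 2·0 + 2·-2 = 0
  col t3: 1·0 + 2·4 + 2·-4 + 2·0 + 2·0 = 0
  col t4: 1·0 + 2·2 + 2·-2 + 2·0 + 2·0 = 0
  col t5: 1·0 + 2·-2 + 2·4 + 2·-2 + 2·0 = 0

y = (p0:1, p1:2, p2:2, p3:2, p4:2)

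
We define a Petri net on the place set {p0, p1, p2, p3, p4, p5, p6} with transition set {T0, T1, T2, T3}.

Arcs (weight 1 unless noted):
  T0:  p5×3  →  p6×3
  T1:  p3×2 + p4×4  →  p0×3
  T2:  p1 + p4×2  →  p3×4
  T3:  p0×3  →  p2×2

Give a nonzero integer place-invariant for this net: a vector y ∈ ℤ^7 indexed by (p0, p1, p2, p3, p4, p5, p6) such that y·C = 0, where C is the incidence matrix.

y = (p0:2, p1:12, p2:3, p3:3, p4:0, p5:0, p6:0)

Incidence matrix C (rows=places, cols=transitions):
       T0   T1   T2   T3
   p0   0    3    0   -3
   p1   0    0   -1    0
   p2   0    0    0    2
   p3   0   -2    4    0
   p4   0   -4   -2    0
   p5  -3    0    0    0
   p6   3    0    0    0

Candidate y = [2, 12, 3, 3, 0, 0, 0]; check y·C column-wise:
  col T0: 2·0 + 12·0 + 3·0 + 3·0 + 0·-3 + 0·3 = 0
  col T1: 2·3 + 12·0 + 3·0 + 3·-2 + 0·-4 = 0
  col T2: 2·0 + 12·-1 + 3·0 + 3·4 + 0·-2 = 0
  col T3: 2·-3 + 12·0 + 3·2 + 3·0 = 0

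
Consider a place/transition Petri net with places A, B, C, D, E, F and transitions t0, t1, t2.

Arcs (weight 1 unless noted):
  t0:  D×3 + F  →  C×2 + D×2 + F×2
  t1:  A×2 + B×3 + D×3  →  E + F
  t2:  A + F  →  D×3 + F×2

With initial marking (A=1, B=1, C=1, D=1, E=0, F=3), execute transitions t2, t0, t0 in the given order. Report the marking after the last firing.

step 1: fire t2:  (A=1, B=1, C=1, D=1, E=0, F=3) → (A=0, B=1, C=1, D=4, E=0, F=4)
step 2: fire t0:  (A=0, B=1, C=1, D=4, E=0, F=4) → (A=0, B=1, C=3, D=3, E=0, F=5)
step 3: fire t0:  (A=0, B=1, C=3, D=3, E=0, F=5) → (A=0, B=1, C=5, D=2, E=0, F=6)

(A=0, B=1, C=5, D=2, E=0, F=6)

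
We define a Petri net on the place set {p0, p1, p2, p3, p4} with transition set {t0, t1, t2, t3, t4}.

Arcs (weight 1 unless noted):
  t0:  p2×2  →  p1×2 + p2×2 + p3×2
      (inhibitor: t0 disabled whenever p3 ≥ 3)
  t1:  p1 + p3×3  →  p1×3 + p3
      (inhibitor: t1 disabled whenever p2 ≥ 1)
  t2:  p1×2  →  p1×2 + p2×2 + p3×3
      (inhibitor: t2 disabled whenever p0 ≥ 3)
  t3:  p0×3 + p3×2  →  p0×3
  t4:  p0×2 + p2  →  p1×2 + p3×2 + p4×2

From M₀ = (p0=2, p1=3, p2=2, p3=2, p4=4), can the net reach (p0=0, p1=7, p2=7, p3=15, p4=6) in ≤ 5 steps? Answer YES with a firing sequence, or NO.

step 1: fire t0:  (p0=2, p1=3, p2=2, p3=2, p4=4) → (p0=2, p1=5, p2=2, p3=4, p4=4)
step 2: fire t2:  (p0=2, p1=5, p2=2, p3=4, p4=4) → (p0=2, p1=5, p2=4, p3=7, p4=4)
step 3: fire t2:  (p0=2, p1=5, p2=4, p3=7, p4=4) → (p0=2, p1=5, p2=6, p3=10, p4=4)
step 4: fire t2:  (p0=2, p1=5, p2=6, p3=10, p4=4) → (p0=2, p1=5, p2=8, p3=13, p4=4)
step 5: fire t4:  (p0=2, p1=5, p2=8, p3=13, p4=4) → (p0=0, p1=7, p2=7, p3=15, p4=6)

YES — reachable via ⟨t0, t2, t2, t2, t4⟩ (5 firings)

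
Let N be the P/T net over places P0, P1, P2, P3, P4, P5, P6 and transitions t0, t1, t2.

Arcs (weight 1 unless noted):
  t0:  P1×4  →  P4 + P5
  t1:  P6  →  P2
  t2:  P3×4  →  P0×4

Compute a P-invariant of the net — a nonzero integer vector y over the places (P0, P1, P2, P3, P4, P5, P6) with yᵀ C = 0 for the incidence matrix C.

Incidence matrix C (rows=places, cols=transitions):
       t0   t1   t2
   P0   0    0    4
   P1  -4    0    0
   P2   0    1    0
   P3   0    0   -4
   P4   1    0    0
   P5   1    0    0
   P6   0   -1    0

Candidate y = [1, 0, 0, 1, 0, 0, 0]; check y·C column-wise:
  col t0: 1·0 + 0·-4 + 1·0 + 0·1 + 0·1 = 0
  col t1: 1·0 + 0·1 + 1·0 + 0·-1 = 0
  col t2: 1·4 + 1·-4 = 0

y = (P0:1, P1:0, P2:0, P3:1, P4:0, P5:0, P6:0)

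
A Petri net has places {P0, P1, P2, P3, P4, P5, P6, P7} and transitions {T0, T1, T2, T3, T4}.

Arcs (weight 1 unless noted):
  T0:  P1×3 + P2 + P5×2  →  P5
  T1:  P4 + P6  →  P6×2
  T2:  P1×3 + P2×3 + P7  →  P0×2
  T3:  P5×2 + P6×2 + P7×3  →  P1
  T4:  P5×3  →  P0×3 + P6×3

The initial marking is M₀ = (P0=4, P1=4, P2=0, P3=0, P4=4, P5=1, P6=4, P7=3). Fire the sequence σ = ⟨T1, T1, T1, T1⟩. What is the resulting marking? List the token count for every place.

(P0=4, P1=4, P2=0, P3=0, P4=0, P5=1, P6=8, P7=3)

step 1: fire T1:  (P0=4, P1=4, P2=0, P3=0, P4=4, P5=1, P6=4, P7=3) → (P0=4, P1=4, P2=0, P3=0, P4=3, P5=1, P6=5, P7=3)
step 2: fire T1:  (P0=4, P1=4, P2=0, P3=0, P4=3, P5=1, P6=5, P7=3) → (P0=4, P1=4, P2=0, P3=0, P4=2, P5=1, P6=6, P7=3)
step 3: fire T1:  (P0=4, P1=4, P2=0, P3=0, P4=2, P5=1, P6=6, P7=3) → (P0=4, P1=4, P2=0, P3=0, P4=1, P5=1, P6=7, P7=3)
step 4: fire T1:  (P0=4, P1=4, P2=0, P3=0, P4=1, P5=1, P6=7, P7=3) → (P0=4, P1=4, P2=0, P3=0, P4=0, P5=1, P6=8, P7=3)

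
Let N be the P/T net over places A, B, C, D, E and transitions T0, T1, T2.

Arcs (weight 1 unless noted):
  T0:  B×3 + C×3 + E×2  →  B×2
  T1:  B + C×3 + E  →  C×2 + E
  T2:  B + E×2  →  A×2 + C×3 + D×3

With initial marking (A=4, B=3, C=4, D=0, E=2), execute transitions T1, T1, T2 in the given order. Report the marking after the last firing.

(A=6, B=0, C=5, D=3, E=0)

step 1: fire T1:  (A=4, B=3, C=4, D=0, E=2) → (A=4, B=2, C=3, D=0, E=2)
step 2: fire T1:  (A=4, B=2, C=3, D=0, E=2) → (A=4, B=1, C=2, D=0, E=2)
step 3: fire T2:  (A=4, B=1, C=2, D=0, E=2) → (A=6, B=0, C=5, D=3, E=0)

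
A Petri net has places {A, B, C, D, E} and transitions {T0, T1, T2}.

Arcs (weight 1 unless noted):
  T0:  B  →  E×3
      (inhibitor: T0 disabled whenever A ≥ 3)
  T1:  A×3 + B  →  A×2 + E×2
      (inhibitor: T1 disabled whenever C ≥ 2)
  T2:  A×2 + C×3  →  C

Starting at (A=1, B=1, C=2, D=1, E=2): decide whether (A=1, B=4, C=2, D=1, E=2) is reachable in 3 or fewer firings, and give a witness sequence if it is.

depth 0: 1 marking
depth 1: 2 markings reached so far
depth 2: 2 markings reached so far
(frontier empty at depth 2; search complete)
target is not among the 2 markings reachable within 3 steps

NO — not reachable within 3 firings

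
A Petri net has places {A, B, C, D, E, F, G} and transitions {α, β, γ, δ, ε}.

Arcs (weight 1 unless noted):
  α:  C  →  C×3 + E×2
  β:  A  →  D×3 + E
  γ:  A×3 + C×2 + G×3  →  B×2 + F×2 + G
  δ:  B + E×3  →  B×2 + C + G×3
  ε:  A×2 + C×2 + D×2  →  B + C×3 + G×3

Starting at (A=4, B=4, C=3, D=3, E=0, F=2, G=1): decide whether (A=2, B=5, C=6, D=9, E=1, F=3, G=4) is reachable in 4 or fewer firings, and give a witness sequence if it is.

NO — not reachable within 4 firings

depth 0: 1 marking
depth 1: 4 markings reached so far
depth 2: 9 markings reached so far
depth 3: 18 markings reached so far
depth 4: 34 markings reached so far
target is not among the 34 markings reachable within 4 steps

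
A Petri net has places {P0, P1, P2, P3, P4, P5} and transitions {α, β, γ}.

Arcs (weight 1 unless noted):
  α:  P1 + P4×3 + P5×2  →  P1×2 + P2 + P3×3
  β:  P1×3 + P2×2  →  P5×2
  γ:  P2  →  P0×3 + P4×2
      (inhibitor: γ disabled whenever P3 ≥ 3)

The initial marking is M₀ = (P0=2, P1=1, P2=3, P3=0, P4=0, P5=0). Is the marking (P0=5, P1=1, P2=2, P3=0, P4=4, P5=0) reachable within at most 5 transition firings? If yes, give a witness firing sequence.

NO — not reachable within 5 firings

depth 0: 1 marking
depth 1: 2 markings reached so far
depth 2: 3 markings reached so far
depth 3: 4 markings reached so far
depth 4: 4 markings reached so far
(frontier empty at depth 4; search complete)
target is not among the 4 markings reachable within 5 steps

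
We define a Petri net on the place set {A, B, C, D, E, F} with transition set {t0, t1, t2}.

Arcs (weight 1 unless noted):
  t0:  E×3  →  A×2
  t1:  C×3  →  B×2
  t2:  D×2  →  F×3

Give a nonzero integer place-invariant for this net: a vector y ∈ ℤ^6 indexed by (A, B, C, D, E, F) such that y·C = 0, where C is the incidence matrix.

y = (A:0, B:3, C:2, D:0, E:0, F:0)

Incidence matrix C (rows=places, cols=transitions):
       t0   t1   t2
    A   2    0    0
    B   0    2    0
    C   0   -3    0
    D   0    0   -2
    E  -3    0    0
    F   0    0    3

Candidate y = [0, 3, 2, 0, 0, 0]; check y·C column-wise:
  col t0: 0·2 + 3·0 + 2·0 + 0·-3 = 0
  col t1: 3·2 + 2·-3 = 0
  col t2: 3·0 + 2·0 + 0·-2 + 0·3 = 0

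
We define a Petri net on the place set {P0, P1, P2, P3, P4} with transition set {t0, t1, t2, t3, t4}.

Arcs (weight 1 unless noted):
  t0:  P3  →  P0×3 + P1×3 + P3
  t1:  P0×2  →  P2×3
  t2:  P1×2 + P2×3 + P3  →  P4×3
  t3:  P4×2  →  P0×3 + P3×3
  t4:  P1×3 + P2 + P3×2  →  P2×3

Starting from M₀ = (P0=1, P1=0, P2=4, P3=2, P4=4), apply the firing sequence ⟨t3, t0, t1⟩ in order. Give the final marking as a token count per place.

(P0=5, P1=3, P2=7, P3=5, P4=2)

step 1: fire t3:  (P0=1, P1=0, P2=4, P3=2, P4=4) → (P0=4, P1=0, P2=4, P3=5, P4=2)
step 2: fire t0:  (P0=4, P1=0, P2=4, P3=5, P4=2) → (P0=7, P1=3, P2=4, P3=5, P4=2)
step 3: fire t1:  (P0=7, P1=3, P2=4, P3=5, P4=2) → (P0=5, P1=3, P2=7, P3=5, P4=2)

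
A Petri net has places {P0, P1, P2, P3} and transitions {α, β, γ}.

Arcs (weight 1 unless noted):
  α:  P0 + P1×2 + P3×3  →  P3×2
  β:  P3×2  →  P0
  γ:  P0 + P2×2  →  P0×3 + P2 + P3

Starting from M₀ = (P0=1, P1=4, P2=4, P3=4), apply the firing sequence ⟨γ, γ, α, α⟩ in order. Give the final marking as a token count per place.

(P0=3, P1=0, P2=2, P3=4)

step 1: fire γ:  (P0=1, P1=4, P2=4, P3=4) → (P0=3, P1=4, P2=3, P3=5)
step 2: fire γ:  (P0=3, P1=4, P2=3, P3=5) → (P0=5, P1=4, P2=2, P3=6)
step 3: fire α:  (P0=5, P1=4, P2=2, P3=6) → (P0=4, P1=2, P2=2, P3=5)
step 4: fire α:  (P0=4, P1=2, P2=2, P3=5) → (P0=3, P1=0, P2=2, P3=4)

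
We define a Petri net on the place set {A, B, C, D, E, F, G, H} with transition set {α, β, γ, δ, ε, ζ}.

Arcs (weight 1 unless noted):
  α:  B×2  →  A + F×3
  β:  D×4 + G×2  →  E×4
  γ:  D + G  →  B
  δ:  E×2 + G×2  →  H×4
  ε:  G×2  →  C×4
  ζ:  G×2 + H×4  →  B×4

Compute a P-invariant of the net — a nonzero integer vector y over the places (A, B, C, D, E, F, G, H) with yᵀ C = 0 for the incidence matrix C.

Incidence matrix C (rows=places, cols=transitions):
        α    β    γ    δ    ε    ζ
    A   1    0    0    0    0    0
    B  -2    0    1    0    0    4
    C   0    0    0    0    4    0
    D   0   -4   -1    0    0    0
    E   0    4    0   -2    0    0
    F   3    0    0    0    0    0
    G   0   -2   -1   -2   -2   -2
    H   0    0    0    4    0   -4

Candidate y = [3, 0, 0, 0, 0, -1, 0, 0]; check y·C column-wise:
  col α: 3·1 + 0·-2 + -1·3 = 0
  col β: 3·0 + 0·-4 + 0·4 + -1·0 + 0·-2 = 0
  col γ: 3·0 + 0·1 + 0·-1 + -1·0 + 0·-1 = 0
  col δ: 3·0 + 0·-2 + -1·0 + 0·-2 + 0·4 = 0
  col ε: 3·0 + 0·4 + -1·0 + 0·-2 = 0
  col ζ: 3·0 + 0·4 + -1·0 + 0·-2 + 0·-4 = 0

y = (A:3, B:0, C:0, D:0, E:0, F:-1, G:0, H:0)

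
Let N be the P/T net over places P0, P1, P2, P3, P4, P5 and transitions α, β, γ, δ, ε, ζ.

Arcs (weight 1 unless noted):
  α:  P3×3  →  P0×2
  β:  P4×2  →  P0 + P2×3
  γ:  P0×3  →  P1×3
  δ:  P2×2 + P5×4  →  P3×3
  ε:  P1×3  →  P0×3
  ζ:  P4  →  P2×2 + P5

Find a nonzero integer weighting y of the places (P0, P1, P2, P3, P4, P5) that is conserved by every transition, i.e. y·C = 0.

Incidence matrix C (rows=places, cols=transitions):
        α    β    γ    δ    ε    ζ
   P0   2    1   -3    0    3    0
   P1   0    0    3    0   -3    0
   P2   0    3    0   -2    0    2
   P3  -3    0    0    3    0    0
   P4   0   -2    0    0    0   -1
   P5   0    0    0   -4    0    1

Candidate y = [3, 3, 3, 2, 6, 0]; check y·C column-wise:
  col α: 3·2 + 3·0 + 3·0 + 2·-3 + 6·0 = 0
  col β: 3·1 + 3·0 + 3·3 + 2·0 + 6·-2 = 0
  col γ: 3·-3 + 3·3 + 3·0 + 2·0 + 6·0 = 0
  col δ: 3·0 + 3·0 + 3·-2 + 2·3 + 6·0 + 0·-4 = 0
  col ε: 3·3 + 3·-3 + 3·0 + 2·0 + 6·0 = 0
  col ζ: 3·0 + 3·0 + 3·2 + 2·0 + 6·-1 + 0·1 = 0

y = (P0:3, P1:3, P2:3, P3:2, P4:6, P5:0)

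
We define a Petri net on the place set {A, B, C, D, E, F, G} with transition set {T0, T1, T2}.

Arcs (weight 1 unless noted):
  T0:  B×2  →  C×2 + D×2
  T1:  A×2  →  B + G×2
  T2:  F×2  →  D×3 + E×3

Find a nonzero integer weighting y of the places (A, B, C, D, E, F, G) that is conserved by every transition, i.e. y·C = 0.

y = (A:1, B:2, C:2, D:0, E:0, F:0, G:0)

Incidence matrix C (rows=places, cols=transitions):
       T0   T1   T2
    A   0   -2    0
    B  -2    1    0
    C   2    0    0
    D   2    0    3
    E   0    0    3
    F   0    0   -2
    G   0    2    0

Candidate y = [1, 2, 2, 0, 0, 0, 0]; check y·C column-wise:
  col T0: 1·0 + 2·-2 + 2·2 + 0·2 = 0
  col T1: 1·-2 + 2·1 + 2·0 + 0·2 = 0
  col T2: 1·0 + 2·0 + 2·0 + 0·3 + 0·3 + 0·-2 = 0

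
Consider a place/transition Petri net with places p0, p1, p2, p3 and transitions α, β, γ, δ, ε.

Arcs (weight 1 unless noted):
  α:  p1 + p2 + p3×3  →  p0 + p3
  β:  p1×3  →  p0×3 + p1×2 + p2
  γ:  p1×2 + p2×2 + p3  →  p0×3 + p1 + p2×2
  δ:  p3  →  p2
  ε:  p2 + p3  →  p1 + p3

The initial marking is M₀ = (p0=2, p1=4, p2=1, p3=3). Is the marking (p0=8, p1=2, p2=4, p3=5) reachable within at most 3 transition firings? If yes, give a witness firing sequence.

NO — not reachable within 3 firings

depth 0: 1 marking
depth 1: 5 markings reached so far
depth 2: 14 markings reached so far
depth 3: 32 markings reached so far
target is not among the 32 markings reachable within 3 steps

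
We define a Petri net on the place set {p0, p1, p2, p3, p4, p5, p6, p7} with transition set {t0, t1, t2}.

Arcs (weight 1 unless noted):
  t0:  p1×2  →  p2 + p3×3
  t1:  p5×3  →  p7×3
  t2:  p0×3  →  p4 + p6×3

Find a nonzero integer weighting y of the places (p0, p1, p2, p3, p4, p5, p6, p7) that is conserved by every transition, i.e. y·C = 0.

y = (p0:0, p1:1, p2:2, p3:0, p4:0, p5:0, p6:0, p7:0)

Incidence matrix C (rows=places, cols=transitions):
       t0   t1   t2
   p0   0    0   -3
   p1  -2    0    0
   p2   1    0    0
   p3   3    0    0
   p4   0    0    1
   p5   0   -3    0
   p6   0    0    3
   p7   0    3    0

Candidate y = [0, 1, 2, 0, 0, 0, 0, 0]; check y·C column-wise:
  col t0: 1·-2 + 2·1 + 0·3 = 0
  col t1: 1·0 + 2·0 + 0·-3 + 0·3 = 0
  col t2: 0·-3 + 1·0 + 2·0 + 0·1 + 0·3 = 0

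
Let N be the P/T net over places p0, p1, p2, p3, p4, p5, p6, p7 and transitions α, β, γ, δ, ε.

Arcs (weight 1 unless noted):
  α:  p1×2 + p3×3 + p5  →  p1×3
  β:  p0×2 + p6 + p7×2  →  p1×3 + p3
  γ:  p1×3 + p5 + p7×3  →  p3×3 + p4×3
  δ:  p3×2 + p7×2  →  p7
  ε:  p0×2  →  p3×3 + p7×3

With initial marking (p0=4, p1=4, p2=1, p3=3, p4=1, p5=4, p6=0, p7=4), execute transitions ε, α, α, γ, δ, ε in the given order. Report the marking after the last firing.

step 1: fire ε:  (p0=4, p1=4, p2=1, p3=3, p4=1, p5=4, p6=0, p7=4) → (p0=2, p1=4, p2=1, p3=6, p4=1, p5=4, p6=0, p7=7)
step 2: fire α:  (p0=2, p1=4, p2=1, p3=6, p4=1, p5=4, p6=0, p7=7) → (p0=2, p1=5, p2=1, p3=3, p4=1, p5=3, p6=0, p7=7)
step 3: fire α:  (p0=2, p1=5, p2=1, p3=3, p4=1, p5=3, p6=0, p7=7) → (p0=2, p1=6, p2=1, p3=0, p4=1, p5=2, p6=0, p7=7)
step 4: fire γ:  (p0=2, p1=6, p2=1, p3=0, p4=1, p5=2, p6=0, p7=7) → (p0=2, p1=3, p2=1, p3=3, p4=4, p5=1, p6=0, p7=4)
step 5: fire δ:  (p0=2, p1=3, p2=1, p3=3, p4=4, p5=1, p6=0, p7=4) → (p0=2, p1=3, p2=1, p3=1, p4=4, p5=1, p6=0, p7=3)
step 6: fire ε:  (p0=2, p1=3, p2=1, p3=1, p4=4, p5=1, p6=0, p7=3) → (p0=0, p1=3, p2=1, p3=4, p4=4, p5=1, p6=0, p7=6)

(p0=0, p1=3, p2=1, p3=4, p4=4, p5=1, p6=0, p7=6)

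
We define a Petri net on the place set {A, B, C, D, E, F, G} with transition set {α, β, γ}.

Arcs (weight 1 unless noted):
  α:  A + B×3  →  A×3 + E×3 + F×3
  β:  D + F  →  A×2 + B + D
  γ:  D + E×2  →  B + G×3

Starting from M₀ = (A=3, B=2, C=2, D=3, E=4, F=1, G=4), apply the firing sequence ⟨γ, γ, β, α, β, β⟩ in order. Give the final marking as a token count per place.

(A=11, B=4, C=2, D=1, E=3, F=1, G=10)

step 1: fire γ:  (A=3, B=2, C=2, D=3, E=4, F=1, G=4) → (A=3, B=3, C=2, D=2, E=2, F=1, G=7)
step 2: fire γ:  (A=3, B=3, C=2, D=2, E=2, F=1, G=7) → (A=3, B=4, C=2, D=1, E=0, F=1, G=10)
step 3: fire β:  (A=3, B=4, C=2, D=1, E=0, F=1, G=10) → (A=5, B=5, C=2, D=1, E=0, F=0, G=10)
step 4: fire α:  (A=5, B=5, C=2, D=1, E=0, F=0, G=10) → (A=7, B=2, C=2, D=1, E=3, F=3, G=10)
step 5: fire β:  (A=7, B=2, C=2, D=1, E=3, F=3, G=10) → (A=9, B=3, C=2, D=1, E=3, F=2, G=10)
step 6: fire β:  (A=9, B=3, C=2, D=1, E=3, F=2, G=10) → (A=11, B=4, C=2, D=1, E=3, F=1, G=10)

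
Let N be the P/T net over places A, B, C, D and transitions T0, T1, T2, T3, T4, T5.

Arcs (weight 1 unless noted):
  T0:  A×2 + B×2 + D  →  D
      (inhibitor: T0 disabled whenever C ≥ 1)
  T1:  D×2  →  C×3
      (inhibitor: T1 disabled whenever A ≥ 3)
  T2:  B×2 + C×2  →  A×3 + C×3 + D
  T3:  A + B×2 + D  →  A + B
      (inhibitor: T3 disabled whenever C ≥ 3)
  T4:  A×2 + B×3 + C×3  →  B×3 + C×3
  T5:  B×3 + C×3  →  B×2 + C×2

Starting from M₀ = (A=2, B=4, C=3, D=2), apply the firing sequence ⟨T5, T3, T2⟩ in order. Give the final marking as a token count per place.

step 1: fire T5:  (A=2, B=4, C=3, D=2) → (A=2, B=3, C=2, D=2)
step 2: fire T3:  (A=2, B=3, C=2, D=2) → (A=2, B=2, C=2, D=1)
step 3: fire T2:  (A=2, B=2, C=2, D=1) → (A=5, B=0, C=3, D=2)

(A=5, B=0, C=3, D=2)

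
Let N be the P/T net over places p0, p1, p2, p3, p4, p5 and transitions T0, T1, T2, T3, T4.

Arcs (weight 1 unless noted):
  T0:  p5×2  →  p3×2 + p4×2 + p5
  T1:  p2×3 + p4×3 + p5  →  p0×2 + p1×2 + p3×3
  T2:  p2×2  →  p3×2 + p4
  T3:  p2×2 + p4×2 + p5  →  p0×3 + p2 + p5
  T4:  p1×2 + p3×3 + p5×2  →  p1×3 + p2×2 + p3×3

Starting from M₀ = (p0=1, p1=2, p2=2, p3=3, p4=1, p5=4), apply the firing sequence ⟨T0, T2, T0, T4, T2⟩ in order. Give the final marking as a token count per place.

(p0=1, p1=3, p2=0, p3=11, p4=7, p5=0)

step 1: fire T0:  (p0=1, p1=2, p2=2, p3=3, p4=1, p5=4) → (p0=1, p1=2, p2=2, p3=5, p4=3, p5=3)
step 2: fire T2:  (p0=1, p1=2, p2=2, p3=5, p4=3, p5=3) → (p0=1, p1=2, p2=0, p3=7, p4=4, p5=3)
step 3: fire T0:  (p0=1, p1=2, p2=0, p3=7, p4=4, p5=3) → (p0=1, p1=2, p2=0, p3=9, p4=6, p5=2)
step 4: fire T4:  (p0=1, p1=2, p2=0, p3=9, p4=6, p5=2) → (p0=1, p1=3, p2=2, p3=9, p4=6, p5=0)
step 5: fire T2:  (p0=1, p1=3, p2=2, p3=9, p4=6, p5=0) → (p0=1, p1=3, p2=0, p3=11, p4=7, p5=0)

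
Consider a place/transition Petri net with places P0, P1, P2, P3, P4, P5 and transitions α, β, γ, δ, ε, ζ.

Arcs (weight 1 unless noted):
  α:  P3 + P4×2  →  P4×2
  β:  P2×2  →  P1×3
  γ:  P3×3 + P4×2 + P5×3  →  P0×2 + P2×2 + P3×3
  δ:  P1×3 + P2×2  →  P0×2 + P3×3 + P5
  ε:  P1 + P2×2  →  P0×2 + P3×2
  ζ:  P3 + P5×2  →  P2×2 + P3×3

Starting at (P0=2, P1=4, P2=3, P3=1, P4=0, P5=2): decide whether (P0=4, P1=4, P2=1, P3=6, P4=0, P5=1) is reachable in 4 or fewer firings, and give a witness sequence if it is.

step 1: fire β:  (P0=2, P1=4, P2=3, P3=1, P4=0, P5=2) → (P0=2, P1=7, P2=1, P3=1, P4=0, P5=2)
step 2: fire ζ:  (P0=2, P1=7, P2=1, P3=1, P4=0, P5=2) → (P0=2, P1=7, P2=3, P3=3, P4=0, P5=0)
step 3: fire δ:  (P0=2, P1=7, P2=3, P3=3, P4=0, P5=0) → (P0=4, P1=4, P2=1, P3=6, P4=0, P5=1)

YES — reachable via ⟨β, ζ, δ⟩ (3 firings)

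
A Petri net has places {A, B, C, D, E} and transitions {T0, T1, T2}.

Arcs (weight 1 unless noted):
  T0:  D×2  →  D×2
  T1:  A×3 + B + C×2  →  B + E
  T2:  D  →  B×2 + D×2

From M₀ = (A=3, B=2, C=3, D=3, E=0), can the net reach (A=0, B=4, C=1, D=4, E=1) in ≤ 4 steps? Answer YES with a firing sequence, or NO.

YES — reachable via ⟨T1, T2⟩ (2 firings)

step 1: fire T1:  (A=3, B=2, C=3, D=3, E=0) → (A=0, B=2, C=1, D=3, E=1)
step 2: fire T2:  (A=0, B=2, C=1, D=3, E=1) → (A=0, B=4, C=1, D=4, E=1)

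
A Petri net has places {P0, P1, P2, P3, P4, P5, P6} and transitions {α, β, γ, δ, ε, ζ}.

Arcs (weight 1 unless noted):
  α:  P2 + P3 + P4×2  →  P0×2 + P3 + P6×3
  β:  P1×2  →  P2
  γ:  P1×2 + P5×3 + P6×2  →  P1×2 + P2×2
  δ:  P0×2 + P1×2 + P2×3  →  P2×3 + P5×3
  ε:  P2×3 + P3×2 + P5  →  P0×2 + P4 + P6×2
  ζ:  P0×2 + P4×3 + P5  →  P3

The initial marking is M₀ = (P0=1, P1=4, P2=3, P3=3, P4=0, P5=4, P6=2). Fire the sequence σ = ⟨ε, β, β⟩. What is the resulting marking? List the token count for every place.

step 1: fire ε:  (P0=1, P1=4, P2=3, P3=3, P4=0, P5=4, P6=2) → (P0=3, P1=4, P2=0, P3=1, P4=1, P5=3, P6=4)
step 2: fire β:  (P0=3, P1=4, P2=0, P3=1, P4=1, P5=3, P6=4) → (P0=3, P1=2, P2=1, P3=1, P4=1, P5=3, P6=4)
step 3: fire β:  (P0=3, P1=2, P2=1, P3=1, P4=1, P5=3, P6=4) → (P0=3, P1=0, P2=2, P3=1, P4=1, P5=3, P6=4)

(P0=3, P1=0, P2=2, P3=1, P4=1, P5=3, P6=4)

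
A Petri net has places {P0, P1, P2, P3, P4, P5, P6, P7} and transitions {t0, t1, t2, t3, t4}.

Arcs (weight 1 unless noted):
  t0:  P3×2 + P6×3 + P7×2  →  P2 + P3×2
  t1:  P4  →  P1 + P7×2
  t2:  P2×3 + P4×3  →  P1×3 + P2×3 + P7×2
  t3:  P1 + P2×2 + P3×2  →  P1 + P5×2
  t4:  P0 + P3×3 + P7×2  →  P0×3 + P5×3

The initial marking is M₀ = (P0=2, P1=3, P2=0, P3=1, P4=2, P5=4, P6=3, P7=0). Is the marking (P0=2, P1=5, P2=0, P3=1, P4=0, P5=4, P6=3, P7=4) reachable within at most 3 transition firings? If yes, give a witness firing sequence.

YES — reachable via ⟨t1, t1⟩ (2 firings)

step 1: fire t1:  (P0=2, P1=3, P2=0, P3=1, P4=2, P5=4, P6=3, P7=0) → (P0=2, P1=4, P2=0, P3=1, P4=1, P5=4, P6=3, P7=2)
step 2: fire t1:  (P0=2, P1=4, P2=0, P3=1, P4=1, P5=4, P6=3, P7=2) → (P0=2, P1=5, P2=0, P3=1, P4=0, P5=4, P6=3, P7=4)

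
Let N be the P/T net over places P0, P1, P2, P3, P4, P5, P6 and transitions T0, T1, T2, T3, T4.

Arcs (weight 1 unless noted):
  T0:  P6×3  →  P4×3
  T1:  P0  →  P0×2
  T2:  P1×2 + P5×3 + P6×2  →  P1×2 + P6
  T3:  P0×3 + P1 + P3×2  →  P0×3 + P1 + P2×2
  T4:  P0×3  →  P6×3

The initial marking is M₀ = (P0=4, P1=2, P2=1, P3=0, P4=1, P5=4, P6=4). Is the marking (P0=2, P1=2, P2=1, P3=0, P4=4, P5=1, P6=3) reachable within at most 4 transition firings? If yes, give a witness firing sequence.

YES — reachable via ⟨T0, T1, T4, T2⟩ (4 firings)

step 1: fire T0:  (P0=4, P1=2, P2=1, P3=0, P4=1, P5=4, P6=4) → (P0=4, P1=2, P2=1, P3=0, P4=4, P5=4, P6=1)
step 2: fire T1:  (P0=4, P1=2, P2=1, P3=0, P4=4, P5=4, P6=1) → (P0=5, P1=2, P2=1, P3=0, P4=4, P5=4, P6=1)
step 3: fire T4:  (P0=5, P1=2, P2=1, P3=0, P4=4, P5=4, P6=1) → (P0=2, P1=2, P2=1, P3=0, P4=4, P5=4, P6=4)
step 4: fire T2:  (P0=2, P1=2, P2=1, P3=0, P4=4, P5=4, P6=4) → (P0=2, P1=2, P2=1, P3=0, P4=4, P5=1, P6=3)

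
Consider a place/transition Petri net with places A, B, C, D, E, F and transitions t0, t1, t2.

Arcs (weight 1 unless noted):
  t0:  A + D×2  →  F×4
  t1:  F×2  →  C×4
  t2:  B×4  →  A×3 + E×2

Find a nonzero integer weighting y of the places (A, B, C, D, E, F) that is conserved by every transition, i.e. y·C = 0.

Incidence matrix C (rows=places, cols=transitions):
       t0   t1   t2
    A  -1    0    3
    B   0    0   -4
    C   0    4    0
    D  -2    0    0
    E   0    0    2
    F   4   -2    0

Candidate y = [4, 3, 0, -2, 0, 0]; check y·C column-wise:
  col t0: 4·-1 + 3·0 + -2·-2 + 0·4 = 0
  col t1: 4·0 + 3·0 + 0·4 + -2·0 + 0·-2 = 0
  col t2: 4·3 + 3·-4 + -2·0 + 0·2 = 0

y = (A:4, B:3, C:0, D:-2, E:0, F:0)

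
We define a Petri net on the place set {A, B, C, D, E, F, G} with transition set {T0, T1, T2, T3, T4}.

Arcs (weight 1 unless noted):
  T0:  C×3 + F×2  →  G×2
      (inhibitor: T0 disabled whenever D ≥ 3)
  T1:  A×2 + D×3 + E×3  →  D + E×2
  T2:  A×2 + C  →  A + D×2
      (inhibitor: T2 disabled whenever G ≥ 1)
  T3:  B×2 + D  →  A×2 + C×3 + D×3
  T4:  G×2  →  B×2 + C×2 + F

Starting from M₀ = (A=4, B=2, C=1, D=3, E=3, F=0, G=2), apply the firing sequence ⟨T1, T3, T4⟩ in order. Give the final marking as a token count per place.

(A=4, B=2, C=6, D=3, E=2, F=1, G=0)

step 1: fire T1:  (A=4, B=2, C=1, D=3, E=3, F=0, G=2) → (A=2, B=2, C=1, D=1, E=2, F=0, G=2)
step 2: fire T3:  (A=2, B=2, C=1, D=1, E=2, F=0, G=2) → (A=4, B=0, C=4, D=3, E=2, F=0, G=2)
step 3: fire T4:  (A=4, B=0, C=4, D=3, E=2, F=0, G=2) → (A=4, B=2, C=6, D=3, E=2, F=1, G=0)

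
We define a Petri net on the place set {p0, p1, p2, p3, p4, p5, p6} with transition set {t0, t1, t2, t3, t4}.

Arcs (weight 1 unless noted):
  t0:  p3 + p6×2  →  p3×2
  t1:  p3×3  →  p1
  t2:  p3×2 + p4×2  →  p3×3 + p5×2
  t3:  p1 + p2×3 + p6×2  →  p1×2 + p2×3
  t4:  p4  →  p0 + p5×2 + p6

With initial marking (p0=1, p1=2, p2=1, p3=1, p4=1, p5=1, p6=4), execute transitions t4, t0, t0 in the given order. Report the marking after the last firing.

(p0=2, p1=2, p2=1, p3=3, p4=0, p5=3, p6=1)

step 1: fire t4:  (p0=1, p1=2, p2=1, p3=1, p4=1, p5=1, p6=4) → (p0=2, p1=2, p2=1, p3=1, p4=0, p5=3, p6=5)
step 2: fire t0:  (p0=2, p1=2, p2=1, p3=1, p4=0, p5=3, p6=5) → (p0=2, p1=2, p2=1, p3=2, p4=0, p5=3, p6=3)
step 3: fire t0:  (p0=2, p1=2, p2=1, p3=2, p4=0, p5=3, p6=3) → (p0=2, p1=2, p2=1, p3=3, p4=0, p5=3, p6=1)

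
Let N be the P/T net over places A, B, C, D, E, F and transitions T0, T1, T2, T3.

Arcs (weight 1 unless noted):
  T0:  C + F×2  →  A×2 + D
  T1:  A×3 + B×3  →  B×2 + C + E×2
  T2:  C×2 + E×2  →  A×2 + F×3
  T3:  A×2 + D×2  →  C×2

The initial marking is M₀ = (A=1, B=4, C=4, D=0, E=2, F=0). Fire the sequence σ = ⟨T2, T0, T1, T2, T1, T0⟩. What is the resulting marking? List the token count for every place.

step 1: fire T2:  (A=1, B=4, C=4, D=0, E=2, F=0) → (A=3, B=4, C=2, D=0, E=0, F=3)
step 2: fire T0:  (A=3, B=4, C=2, D=0, E=0, F=3) → (A=5, B=4, C=1, D=1, E=0, F=1)
step 3: fire T1:  (A=5, B=4, C=1, D=1, E=0, F=1) → (A=2, B=3, C=2, D=1, E=2, F=1)
step 4: fire T2:  (A=2, B=3, C=2, D=1, E=2, F=1) → (A=4, B=3, C=0, D=1, E=0, F=4)
step 5: fire T1:  (A=4, B=3, C=0, D=1, E=0, F=4) → (A=1, B=2, C=1, D=1, E=2, F=4)
step 6: fire T0:  (A=1, B=2, C=1, D=1, E=2, F=4) → (A=3, B=2, C=0, D=2, E=2, F=2)

(A=3, B=2, C=0, D=2, E=2, F=2)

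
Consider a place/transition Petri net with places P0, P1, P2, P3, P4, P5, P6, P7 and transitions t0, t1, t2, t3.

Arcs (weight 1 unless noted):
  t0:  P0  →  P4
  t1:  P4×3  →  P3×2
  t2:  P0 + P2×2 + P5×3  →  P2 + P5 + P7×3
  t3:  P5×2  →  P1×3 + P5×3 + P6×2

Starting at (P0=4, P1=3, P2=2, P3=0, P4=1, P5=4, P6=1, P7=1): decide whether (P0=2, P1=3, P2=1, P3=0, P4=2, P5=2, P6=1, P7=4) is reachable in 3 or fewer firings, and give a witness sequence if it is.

YES — reachable via ⟨t0, t2⟩ (2 firings)

step 1: fire t0:  (P0=4, P1=3, P2=2, P3=0, P4=1, P5=4, P6=1, P7=1) → (P0=3, P1=3, P2=2, P3=0, P4=2, P5=4, P6=1, P7=1)
step 2: fire t2:  (P0=3, P1=3, P2=2, P3=0, P4=2, P5=4, P6=1, P7=1) → (P0=2, P1=3, P2=1, P3=0, P4=2, P5=2, P6=1, P7=4)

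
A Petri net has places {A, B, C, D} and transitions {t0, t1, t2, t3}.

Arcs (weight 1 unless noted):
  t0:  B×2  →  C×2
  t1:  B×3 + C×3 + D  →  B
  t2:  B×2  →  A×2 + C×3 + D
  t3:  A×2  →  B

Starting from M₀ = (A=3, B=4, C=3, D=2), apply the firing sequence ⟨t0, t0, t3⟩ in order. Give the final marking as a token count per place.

step 1: fire t0:  (A=3, B=4, C=3, D=2) → (A=3, B=2, C=5, D=2)
step 2: fire t0:  (A=3, B=2, C=5, D=2) → (A=3, B=0, C=7, D=2)
step 3: fire t3:  (A=3, B=0, C=7, D=2) → (A=1, B=1, C=7, D=2)

(A=1, B=1, C=7, D=2)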